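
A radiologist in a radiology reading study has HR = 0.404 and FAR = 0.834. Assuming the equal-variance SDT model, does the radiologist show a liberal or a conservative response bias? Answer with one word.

z(H) = -0.243, z(FA) = 0.970
c = −½·(z(H) + z(FA)) = -0.3635
c < 0 → liberal criterion (biased toward responding “yes”).

liberal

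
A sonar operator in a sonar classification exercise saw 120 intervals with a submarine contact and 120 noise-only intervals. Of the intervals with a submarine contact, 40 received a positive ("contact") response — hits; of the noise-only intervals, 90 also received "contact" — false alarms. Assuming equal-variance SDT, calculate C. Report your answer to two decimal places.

C = -0.12

H = 40/120 = 0.3333
FA = 90/120 = 0.7500
z(H) = -0.431
z(FA) = 0.674
c = −½·[z(H) + z(FA)] = −0.5 × (-0.431 + 0.674) = -0.1215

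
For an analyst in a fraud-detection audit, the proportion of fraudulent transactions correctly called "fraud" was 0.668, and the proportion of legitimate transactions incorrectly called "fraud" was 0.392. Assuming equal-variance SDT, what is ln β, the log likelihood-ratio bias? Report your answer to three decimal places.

ln β = -0.057

Φ⁻¹(H) = 0.4344
Φ⁻¹(FA) = -0.2741
ln β = −½·[z(H)² − z(FA)²] = −0.5 × (0.1887 − 0.0751) = -0.0568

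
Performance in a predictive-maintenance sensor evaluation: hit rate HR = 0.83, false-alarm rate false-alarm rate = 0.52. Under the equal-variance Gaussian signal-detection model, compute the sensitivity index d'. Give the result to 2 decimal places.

d' = 0.90

z(H) = z(0.83) = 0.9542
z(FA) = z(0.52) = 0.0502
d' = z(H) − z(FA) = 0.9542 − 0.0502 = 0.9040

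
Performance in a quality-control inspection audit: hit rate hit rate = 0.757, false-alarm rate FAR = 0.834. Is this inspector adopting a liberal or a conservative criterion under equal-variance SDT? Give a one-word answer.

z(H) = 0.697, z(FA) = 0.970
c = −½·(z(H) + z(FA)) = -0.8335
c < 0 → liberal criterion (biased toward responding “yes”).

liberal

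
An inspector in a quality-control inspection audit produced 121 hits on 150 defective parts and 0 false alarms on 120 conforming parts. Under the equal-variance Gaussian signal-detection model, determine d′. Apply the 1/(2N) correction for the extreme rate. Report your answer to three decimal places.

d′ = 3.504

The false-alarm rate is 0/120 = 0, so apply the 1/(2N) correction: FA → 1/(2·120) = 0.00417.
z(H) = z(0.80667) = 0.8657
z(FA) = z(0.00417) = -2.6380
d' = 0.8657 − (-2.6380) = 3.5037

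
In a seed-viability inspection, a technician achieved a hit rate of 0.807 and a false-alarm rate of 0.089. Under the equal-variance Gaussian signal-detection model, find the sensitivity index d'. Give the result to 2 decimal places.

d' = 2.21

z(H) = z(0.807) = 0.867
z(FA) = z(0.089) = -1.347
d' = z(H) − z(FA) = 0.867 − (-1.347) = 2.214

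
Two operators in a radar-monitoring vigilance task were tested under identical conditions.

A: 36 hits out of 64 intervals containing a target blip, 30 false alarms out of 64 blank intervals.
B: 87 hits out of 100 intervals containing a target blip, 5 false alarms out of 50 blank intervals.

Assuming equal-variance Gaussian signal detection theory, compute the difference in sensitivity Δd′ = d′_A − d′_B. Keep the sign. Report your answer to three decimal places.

Δd′ = -2.172

A: z(0.5625) = 0.1573, z(0.4688) = -0.0783, d' = 0.2356
B: z(0.8700) = 1.1264, z(0.1000) = -1.2816, d' = 2.4080
Δd' = d'_A − d'_B = 0.2356 − 2.4080 = -2.1724
B has the higher sensitivity.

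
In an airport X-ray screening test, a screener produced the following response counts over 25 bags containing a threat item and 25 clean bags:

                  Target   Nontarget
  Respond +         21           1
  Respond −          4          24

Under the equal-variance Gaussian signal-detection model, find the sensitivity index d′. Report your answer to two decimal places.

H = 21/25 = 0.8400
FA = 1/25 = 0.0400
Φ⁻¹(H) = 0.994
Φ⁻¹(FA) = -1.751
d' = z(H) − z(FA) = 0.994 − (-1.751) = 2.745

d′ = 2.75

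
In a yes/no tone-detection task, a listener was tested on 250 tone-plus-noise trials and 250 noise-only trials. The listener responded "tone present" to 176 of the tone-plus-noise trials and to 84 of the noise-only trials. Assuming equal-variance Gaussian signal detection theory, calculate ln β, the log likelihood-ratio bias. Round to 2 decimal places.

ln β = -0.05

H = 176/250 = 0.7040
FA = 84/250 = 0.3360
z(H) = 0.536
z(FA) = -0.423
ln β = −½·[z(H)² − z(FA)²] = −0.5 × (0.287 − 0.179) = -0.054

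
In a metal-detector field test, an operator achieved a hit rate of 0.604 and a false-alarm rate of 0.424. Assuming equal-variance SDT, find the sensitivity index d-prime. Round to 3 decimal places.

z(H) = z(0.604) = 0.2637
z(FA) = z(0.424) = -0.1917
d' = z(H) − z(FA) = 0.2637 − (-0.1917) = 0.4554

d-prime = 0.455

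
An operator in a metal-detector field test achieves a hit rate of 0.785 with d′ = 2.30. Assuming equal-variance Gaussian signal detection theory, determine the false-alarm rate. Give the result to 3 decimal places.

false-alarm rate = 0.065

z(hit rate) = z(0.785) = 0.7892
z(FA) = z(H) − d' = 0.7892 − 2.30 = -1.5108
false-alarm rate = Φ(-1.5108) = 0.0654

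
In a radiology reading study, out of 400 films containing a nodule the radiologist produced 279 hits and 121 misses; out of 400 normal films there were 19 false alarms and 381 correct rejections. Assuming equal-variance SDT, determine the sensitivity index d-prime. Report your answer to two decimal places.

d-prime = 2.19

H = 279/400 = 0.6975
FA = 19/400 = 0.0475
z(0.6975) = 0.5172, z(0.0475) = -1.6696
d' = z(H) − z(FA) = 0.5172 − (-1.6696) = 2.1868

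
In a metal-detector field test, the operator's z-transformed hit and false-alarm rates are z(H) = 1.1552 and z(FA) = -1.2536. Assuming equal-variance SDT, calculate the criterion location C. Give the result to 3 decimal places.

C = 0.049

c = −½·[z(H) + z(FA)] = −½·(1.1552 + (-1.2536)) = 0.0492
c > 0: the operator has a conservative response bias.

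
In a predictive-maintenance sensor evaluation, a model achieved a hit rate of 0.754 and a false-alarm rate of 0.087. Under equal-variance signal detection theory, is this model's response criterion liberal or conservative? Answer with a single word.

conservative

z(H) = 0.687, z(FA) = -1.359
c = −½·(z(H) + z(FA)) = 0.336
c > 0 → conservative criterion (biased toward responding “no”).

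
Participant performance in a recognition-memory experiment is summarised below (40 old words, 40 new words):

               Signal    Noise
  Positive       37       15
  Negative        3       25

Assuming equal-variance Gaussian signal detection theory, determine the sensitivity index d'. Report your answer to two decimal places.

d' = 1.76

H = 37/40 = 0.9250
FA = 15/40 = 0.3750
z(H) = 1.440
z(FA) = -0.319
d' = z(H) − z(FA) = 1.440 − (-0.319) = 1.759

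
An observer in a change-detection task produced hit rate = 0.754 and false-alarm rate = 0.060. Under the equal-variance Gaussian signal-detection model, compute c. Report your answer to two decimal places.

z(H) = z(0.754) = 0.687
z(FA) = z(0.060) = -1.555
c = −½·[z(H) + z(FA)] = −0.5 × (0.687 + (-1.555)) = 0.434
c > 0: the observer has a conservative response bias.

c = 0.43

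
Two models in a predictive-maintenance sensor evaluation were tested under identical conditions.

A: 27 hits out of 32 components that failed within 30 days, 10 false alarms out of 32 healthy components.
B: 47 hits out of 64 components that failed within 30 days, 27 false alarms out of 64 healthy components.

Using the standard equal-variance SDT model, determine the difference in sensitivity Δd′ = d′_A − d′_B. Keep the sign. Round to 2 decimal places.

Δd′ = 0.68

A: z(0.8438) = 1.010, z(0.3125) = -0.489, d' = 1.499
B: z(0.7344) = 0.626, z(0.4219) = -0.197, d' = 0.823
Δd' = d'_A − d'_B = 1.499 − 0.823 = 0.676
A has the higher sensitivity.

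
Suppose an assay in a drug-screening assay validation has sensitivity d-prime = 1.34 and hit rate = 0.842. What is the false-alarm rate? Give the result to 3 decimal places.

z(hit rate) = z(0.842) = 1.0027
z(FA) = z(H) − d' = 1.0027 − 1.34 = -0.3373
false-alarm rate = Φ(-0.3373) = 0.3679

false-alarm rate = 0.368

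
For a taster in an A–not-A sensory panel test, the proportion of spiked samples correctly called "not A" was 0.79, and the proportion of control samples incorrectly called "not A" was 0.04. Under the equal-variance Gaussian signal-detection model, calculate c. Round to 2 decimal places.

c = 0.47

z(H) = z(0.79) = 0.806
z(FA) = z(0.04) = -1.751
c = −½·[z(H) + z(FA)] = −0.5 × (0.806 + (-1.751)) = 0.4725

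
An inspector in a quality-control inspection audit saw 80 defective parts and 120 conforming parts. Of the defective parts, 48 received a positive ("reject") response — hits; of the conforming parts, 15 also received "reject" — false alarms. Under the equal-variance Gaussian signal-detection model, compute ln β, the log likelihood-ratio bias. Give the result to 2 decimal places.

H = 48/80 = 0.6000
FA = 15/120 = 0.1250
Φ⁻¹(H) = 0.253
Φ⁻¹(FA) = -1.150
ln β = −½·[z(H)² − z(FA)²] = −0.5 × (0.064 − 1.323) = 0.6295

ln β = 0.63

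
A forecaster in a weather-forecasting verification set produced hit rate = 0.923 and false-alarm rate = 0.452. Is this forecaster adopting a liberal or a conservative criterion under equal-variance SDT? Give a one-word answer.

liberal

z(H) = 1.426, z(FA) = -0.121
c = −½·(z(H) + z(FA)) = -0.6525
c < 0 → liberal criterion (biased toward responding “yes”).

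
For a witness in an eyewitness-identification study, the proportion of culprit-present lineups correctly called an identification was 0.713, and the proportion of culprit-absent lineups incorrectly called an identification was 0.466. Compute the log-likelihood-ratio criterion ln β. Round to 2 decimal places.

z(H) = 0.562
z(FA) = -0.085
ln β = −½·[z(H)² − z(FA)²] = −0.5 × (0.316 − 0.007) = -0.1545

ln β = -0.15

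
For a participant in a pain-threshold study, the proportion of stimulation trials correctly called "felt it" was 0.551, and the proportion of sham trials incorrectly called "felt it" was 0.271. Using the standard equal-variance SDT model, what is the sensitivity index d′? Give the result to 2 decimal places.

d′ = 0.74

z(H) = z(0.551) = 0.128
z(FA) = z(0.271) = -0.610
d' = z(H) − z(FA) = 0.128 − (-0.610) = 0.738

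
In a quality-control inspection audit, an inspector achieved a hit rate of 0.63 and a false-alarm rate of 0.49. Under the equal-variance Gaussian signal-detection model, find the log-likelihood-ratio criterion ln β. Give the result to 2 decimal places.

ln β = -0.05

Φ⁻¹(H) = 0.332
Φ⁻¹(FA) = -0.025
ln β = −½·[z(H)² − z(FA)²] = −0.5 × (0.110 − 0.001) = -0.0545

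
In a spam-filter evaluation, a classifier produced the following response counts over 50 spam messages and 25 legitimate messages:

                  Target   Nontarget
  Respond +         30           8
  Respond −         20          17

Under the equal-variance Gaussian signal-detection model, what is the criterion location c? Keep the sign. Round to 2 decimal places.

H = 30/50 = 0.6000
FA = 8/25 = 0.3200
Φ⁻¹(H) = Φ⁻¹(0.6000) = 0.253
Φ⁻¹(FA) = Φ⁻¹(0.3200) = -0.468
c = −½·[z(H) + z(FA)] = −0.5 × (0.253 + (-0.468)) = 0.1075
c > 0: the classifier has a conservative response bias.

c = 0.11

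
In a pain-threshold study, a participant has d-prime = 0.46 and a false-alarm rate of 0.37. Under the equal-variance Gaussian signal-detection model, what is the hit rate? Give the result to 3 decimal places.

hit rate = 0.551

z(false-alarm rate) = z(0.37) = -0.3319
z(H) = z(FA) + d' = -0.3319 + 0.46 = 0.1281
hit rate = Φ(0.1281) = 0.5510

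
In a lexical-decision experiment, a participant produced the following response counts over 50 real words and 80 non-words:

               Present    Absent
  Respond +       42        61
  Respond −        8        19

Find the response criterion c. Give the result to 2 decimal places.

c = -0.85

H = 42/50 = 0.8400
FA = 61/80 = 0.7625
z(H) = z(0.8400) = 0.994
z(FA) = z(0.7625) = 0.714
c = −½·[z(H) + z(FA)] = −0.5 × (0.994 + 0.714) = -0.854
c < 0: the participant has a liberal response bias.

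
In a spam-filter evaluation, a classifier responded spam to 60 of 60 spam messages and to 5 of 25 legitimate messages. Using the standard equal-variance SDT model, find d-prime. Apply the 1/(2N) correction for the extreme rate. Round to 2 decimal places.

d-prime = 3.24

The hit rate is 60/60 = 1, so apply the 1/(2N) correction: H → 1 − 1/(2·60) = 0.99167.
z(H) = z(0.99167) = 2.394
z(FA) = z(0.20000) = -0.842
d' = 2.394 − (-0.842) = 3.236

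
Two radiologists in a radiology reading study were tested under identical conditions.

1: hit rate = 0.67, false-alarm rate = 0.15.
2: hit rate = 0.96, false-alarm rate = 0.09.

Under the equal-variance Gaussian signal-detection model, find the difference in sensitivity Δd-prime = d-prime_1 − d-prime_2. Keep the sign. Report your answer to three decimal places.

Δd-prime = -1.615

1: z(0.67) = 0.4399, z(0.15) = -1.0364, d' = 1.4763
2: z(0.96) = 1.7507, z(0.09) = -1.3408, d' = 3.0915
Δd' = d'_1 − d'_2 = 1.4763 − 3.0915 = -1.6152
2 has the higher sensitivity.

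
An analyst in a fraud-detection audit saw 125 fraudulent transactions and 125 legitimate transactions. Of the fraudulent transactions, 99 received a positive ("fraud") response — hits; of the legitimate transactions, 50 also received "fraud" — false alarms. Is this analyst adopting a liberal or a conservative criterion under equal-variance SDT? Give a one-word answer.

liberal

z(H) = 0.813, z(FA) = -0.253
c = −½·(z(H) + z(FA)) = -0.280
c < 0 → liberal criterion (biased toward responding “yes”).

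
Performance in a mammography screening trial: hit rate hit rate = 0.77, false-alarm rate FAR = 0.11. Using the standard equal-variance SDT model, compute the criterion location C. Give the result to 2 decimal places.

z(0.77) = 0.739, z(0.11) = -1.227
c = −½·[z(H) + z(FA)] = −0.5 × (0.739 + (-1.227)) = 0.244
c > 0: the reader has a conservative response bias.

C = 0.24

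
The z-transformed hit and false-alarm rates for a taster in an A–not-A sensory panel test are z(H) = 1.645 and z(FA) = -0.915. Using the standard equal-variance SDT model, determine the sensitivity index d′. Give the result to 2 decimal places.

d′ = 2.56

d' = z(H) − z(FA) = 1.645 − (-0.915) = 2.560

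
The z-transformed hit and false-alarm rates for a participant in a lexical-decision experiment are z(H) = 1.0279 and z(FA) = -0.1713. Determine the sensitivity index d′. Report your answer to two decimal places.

d′ = 1.20

d' = z(H) − z(FA) = 1.0279 − (-0.1713) = 1.1992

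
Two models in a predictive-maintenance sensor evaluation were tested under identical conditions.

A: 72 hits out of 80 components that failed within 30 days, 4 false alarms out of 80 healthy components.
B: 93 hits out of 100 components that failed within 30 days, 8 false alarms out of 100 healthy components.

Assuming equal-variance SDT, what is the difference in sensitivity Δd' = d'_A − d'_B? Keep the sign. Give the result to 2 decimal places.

A: z(0.9000) = 1.282, z(0.0500) = -1.645, d' = 2.927
B: z(0.9300) = 1.476, z(0.0800) = -1.405, d' = 2.881
Δd' = d'_A − d'_B = 2.927 − 2.881 = 0.046
A has the higher sensitivity.

Δd' = 0.05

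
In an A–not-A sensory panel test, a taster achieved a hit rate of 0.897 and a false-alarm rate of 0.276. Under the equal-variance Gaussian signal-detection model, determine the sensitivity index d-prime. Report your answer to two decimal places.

z(H) = 1.265
z(FA) = -0.595
d' = z(H) − z(FA) = 1.265 − (-0.595) = 1.860

d-prime = 1.86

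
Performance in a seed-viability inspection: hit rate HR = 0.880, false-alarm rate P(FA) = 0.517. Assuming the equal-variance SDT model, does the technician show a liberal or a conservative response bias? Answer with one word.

liberal

z(H) = 1.175, z(FA) = 0.043
c = −½·(z(H) + z(FA)) = -0.609
c < 0 → liberal criterion (biased toward responding “yes”).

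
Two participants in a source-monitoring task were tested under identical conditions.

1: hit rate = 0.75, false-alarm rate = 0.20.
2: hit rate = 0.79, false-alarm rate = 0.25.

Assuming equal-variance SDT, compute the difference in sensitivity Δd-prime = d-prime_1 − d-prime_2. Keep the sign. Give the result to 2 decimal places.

1: z(0.75) = 0.674, z(0.20) = -0.842, d' = 1.516
2: z(0.79) = 0.806, z(0.25) = -0.674, d' = 1.480
Δd' = d'_1 − d'_2 = 1.516 − 1.480 = 0.036
1 has the higher sensitivity.

Δd-prime = 0.04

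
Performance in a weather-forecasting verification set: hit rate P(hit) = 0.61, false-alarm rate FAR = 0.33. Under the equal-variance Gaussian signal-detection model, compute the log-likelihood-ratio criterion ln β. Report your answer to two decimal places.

z(H) = z(0.61) = 0.279
z(FA) = z(0.33) = -0.440
ln β = −½·[z(H)² − z(FA)²] = −0.5 × (0.078 − 0.194) = 0.058

ln β = 0.06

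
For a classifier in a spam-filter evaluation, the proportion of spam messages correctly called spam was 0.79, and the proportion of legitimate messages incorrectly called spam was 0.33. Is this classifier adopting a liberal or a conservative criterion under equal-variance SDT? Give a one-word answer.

z(H) = 0.806, z(FA) = -0.440
c = −½·(z(H) + z(FA)) = -0.183
c < 0 → liberal criterion (biased toward responding “yes”).

liberal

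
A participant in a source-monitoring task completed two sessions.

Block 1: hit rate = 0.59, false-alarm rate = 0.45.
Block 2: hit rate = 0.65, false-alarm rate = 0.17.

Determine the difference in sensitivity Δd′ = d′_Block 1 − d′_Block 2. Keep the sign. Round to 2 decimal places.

Δd′ = -0.99

Block 1: z(0.59) = 0.228, z(0.45) = -0.126, d' = 0.354
Block 2: z(0.65) = 0.385, z(0.17) = -0.954, d' = 1.339
Δd' = d'_Block 1 − d'_Block 2 = 0.354 − 1.339 = -0.985
Block 2 has the higher sensitivity.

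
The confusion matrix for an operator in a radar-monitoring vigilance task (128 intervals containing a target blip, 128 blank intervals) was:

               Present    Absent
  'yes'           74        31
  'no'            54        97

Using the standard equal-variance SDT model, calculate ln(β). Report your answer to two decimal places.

H = 74/128 = 0.5781
FA = 31/128 = 0.2422
z(H) = z(0.5781) = 0.197
z(FA) = z(0.2422) = -0.699
ln β = −½·[z(H)² − z(FA)²] = −0.5 × (0.039 − 0.489) = 0.225

ln β = 0.23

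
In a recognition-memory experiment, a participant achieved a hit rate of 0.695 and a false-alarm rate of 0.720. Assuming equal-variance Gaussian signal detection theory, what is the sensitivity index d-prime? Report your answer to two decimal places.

z(H) = 0.5101
z(FA) = 0.5828
d' = z(H) − z(FA) = 0.5101 − 0.5828 = -0.0727

d-prime = -0.07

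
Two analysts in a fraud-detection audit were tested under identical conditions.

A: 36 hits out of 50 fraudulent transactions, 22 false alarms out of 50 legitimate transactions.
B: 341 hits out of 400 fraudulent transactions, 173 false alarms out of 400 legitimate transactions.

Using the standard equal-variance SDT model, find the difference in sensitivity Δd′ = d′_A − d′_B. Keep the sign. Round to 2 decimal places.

A: z(0.7200) = 0.583, z(0.4400) = -0.151, d' = 0.734
B: z(0.8525) = 1.047, z(0.4325) = -0.170, d' = 1.217
Δd' = d'_A − d'_B = 0.734 − 1.217 = -0.483
B has the higher sensitivity.

Δd′ = -0.48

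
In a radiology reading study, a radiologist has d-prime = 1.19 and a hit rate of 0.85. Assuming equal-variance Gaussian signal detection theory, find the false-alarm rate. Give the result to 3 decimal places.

false-alarm rate = 0.439

z(hit rate) = z(0.85) = 1.0364
z(FA) = z(H) − d' = 1.0364 − 1.19 = -0.1536
false-alarm rate = Φ(-0.1536) = 0.4390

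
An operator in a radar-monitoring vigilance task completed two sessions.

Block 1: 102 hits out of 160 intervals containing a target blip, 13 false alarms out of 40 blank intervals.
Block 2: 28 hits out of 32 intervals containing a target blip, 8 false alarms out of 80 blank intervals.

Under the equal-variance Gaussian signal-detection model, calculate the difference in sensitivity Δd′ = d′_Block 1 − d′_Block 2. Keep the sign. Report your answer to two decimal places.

Block 1: z(0.6375) = 0.352, z(0.3250) = -0.454, d' = 0.806
Block 2: z(0.8750) = 1.150, z(0.1000) = -1.282, d' = 2.432
Δd' = d'_Block 1 − d'_Block 2 = 0.806 − 2.432 = -1.626
Block 2 has the higher sensitivity.

Δd′ = -1.63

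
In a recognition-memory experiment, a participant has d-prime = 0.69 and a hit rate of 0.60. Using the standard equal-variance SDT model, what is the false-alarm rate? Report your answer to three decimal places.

false-alarm rate = 0.331

z(hit rate) = z(0.60) = 0.2533
z(FA) = z(H) − d' = 0.2533 − 0.69 = -0.4367
false-alarm rate = Φ(-0.4367) = 0.3312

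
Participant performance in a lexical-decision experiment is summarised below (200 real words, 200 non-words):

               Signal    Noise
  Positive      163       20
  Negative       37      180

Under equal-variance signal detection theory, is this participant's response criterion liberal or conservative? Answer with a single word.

conservative

z(H) = 0.896, z(FA) = -1.282
c = −½·(z(H) + z(FA)) = 0.193
c > 0 → conservative criterion (biased toward responding “no”).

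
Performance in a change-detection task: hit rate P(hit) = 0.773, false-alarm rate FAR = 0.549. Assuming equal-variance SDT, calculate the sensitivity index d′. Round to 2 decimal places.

d′ = 0.63

z(H) = 0.7488
z(FA) = 0.1231
d' = z(H) − z(FA) = 0.7488 − 0.1231 = 0.6257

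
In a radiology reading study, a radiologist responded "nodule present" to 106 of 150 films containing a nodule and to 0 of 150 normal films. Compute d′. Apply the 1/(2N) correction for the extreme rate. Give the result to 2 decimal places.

d′ = 3.26

The false-alarm rate is 0/150 = 0, so apply the 1/(2N) correction: FA → 1/(2·150) = 0.00333.
z(H) = z(0.70667) = 0.544
z(FA) = z(0.00333) = -2.713
d' = 0.544 − (-2.713) = 3.257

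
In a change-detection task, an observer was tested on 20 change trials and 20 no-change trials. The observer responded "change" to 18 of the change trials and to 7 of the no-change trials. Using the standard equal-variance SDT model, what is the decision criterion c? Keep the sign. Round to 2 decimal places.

H = 18/20 = 0.9000
FA = 7/20 = 0.3500
z(H) = z(0.9000) = 1.2816
z(FA) = z(0.3500) = -0.3853
c = −½·[z(H) + z(FA)] = −0.5 × (1.2816 + (-0.3853)) = -0.44815
c < 0: the observer has a liberal response bias.

c = -0.45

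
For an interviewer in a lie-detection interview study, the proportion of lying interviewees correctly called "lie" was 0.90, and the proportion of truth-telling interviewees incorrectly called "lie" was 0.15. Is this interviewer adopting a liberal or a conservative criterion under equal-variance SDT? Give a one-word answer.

liberal

z(H) = 1.282, z(FA) = -1.036
c = −½·(z(H) + z(FA)) = -0.123
c < 0 → liberal criterion (biased toward responding “yes”).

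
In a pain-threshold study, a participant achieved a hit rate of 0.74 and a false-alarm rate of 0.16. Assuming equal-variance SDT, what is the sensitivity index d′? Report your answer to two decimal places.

Φ⁻¹(H) = 0.643
Φ⁻¹(FA) = -0.994
d' = z(H) − z(FA) = 0.643 − (-0.994) = 1.637

d′ = 1.64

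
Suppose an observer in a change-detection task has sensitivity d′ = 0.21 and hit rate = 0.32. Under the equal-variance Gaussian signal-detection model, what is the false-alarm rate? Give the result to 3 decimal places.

false-alarm rate = 0.249

z(hit rate) = z(0.32) = -0.4677
z(FA) = z(H) − d' = -0.4677 − 0.21 = -0.6777
false-alarm rate = Φ(-0.6777) = 0.2490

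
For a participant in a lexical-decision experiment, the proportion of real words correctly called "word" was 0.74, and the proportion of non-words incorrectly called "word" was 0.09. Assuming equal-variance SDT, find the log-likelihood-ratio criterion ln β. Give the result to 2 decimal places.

ln β = 0.69

z(0.74) = 0.643, z(0.09) = -1.341
ln β = −½·[z(H)² − z(FA)²] = −0.5 × (0.413 − 1.798) = 0.6925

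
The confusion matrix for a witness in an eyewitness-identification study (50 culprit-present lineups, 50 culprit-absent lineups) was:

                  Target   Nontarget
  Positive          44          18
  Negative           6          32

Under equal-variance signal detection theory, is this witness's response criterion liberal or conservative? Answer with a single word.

liberal

z(H) = 1.175, z(FA) = -0.358
c = −½·(z(H) + z(FA)) = -0.4085
c < 0 → liberal criterion (biased toward responding “yes”).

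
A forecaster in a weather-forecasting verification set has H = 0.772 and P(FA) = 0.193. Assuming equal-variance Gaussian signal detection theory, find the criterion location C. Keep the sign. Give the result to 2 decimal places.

C = 0.06

Φ⁻¹(H) = 0.745
Φ⁻¹(FA) = -0.867
c = −½·[z(H) + z(FA)] = −0.5 × (0.745 + (-0.867)) = 0.061
c > 0: the forecaster has a conservative response bias.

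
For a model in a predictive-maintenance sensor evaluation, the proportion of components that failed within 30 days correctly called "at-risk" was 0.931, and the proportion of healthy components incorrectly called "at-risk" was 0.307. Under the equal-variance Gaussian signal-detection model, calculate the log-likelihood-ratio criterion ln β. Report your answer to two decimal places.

Φ⁻¹(H) = 1.483
Φ⁻¹(FA) = -0.504
ln β = −½·[z(H)² − z(FA)²] = −0.5 × (2.199 − 0.254) = -0.9725

ln β = -0.97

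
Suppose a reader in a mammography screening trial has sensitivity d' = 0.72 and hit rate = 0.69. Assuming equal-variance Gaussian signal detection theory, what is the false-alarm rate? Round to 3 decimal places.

z(hit rate) = z(0.69) = 0.4959
z(FA) = z(H) − d' = 0.4959 − 0.72 = -0.2241
false-alarm rate = Φ(-0.2241) = 0.4113

false-alarm rate = 0.411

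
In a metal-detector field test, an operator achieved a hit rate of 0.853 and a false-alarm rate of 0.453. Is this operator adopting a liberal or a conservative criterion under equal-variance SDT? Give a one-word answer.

liberal

z(H) = 1.049, z(FA) = -0.118
c = −½·(z(H) + z(FA)) = -0.4655
c < 0 → liberal criterion (biased toward responding “yes”).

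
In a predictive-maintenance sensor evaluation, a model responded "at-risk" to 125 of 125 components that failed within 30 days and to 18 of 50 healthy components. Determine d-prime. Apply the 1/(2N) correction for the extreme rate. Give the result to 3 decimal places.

d-prime = 3.011

The hit rate is 125/125 = 1, so apply the 1/(2N) correction: H → 1 − 1/(2·125) = 0.99600.
z(H) = z(0.99600) = 2.6521
z(FA) = z(0.36000) = -0.3585
d' = 2.6521 − (-0.3585) = 3.0106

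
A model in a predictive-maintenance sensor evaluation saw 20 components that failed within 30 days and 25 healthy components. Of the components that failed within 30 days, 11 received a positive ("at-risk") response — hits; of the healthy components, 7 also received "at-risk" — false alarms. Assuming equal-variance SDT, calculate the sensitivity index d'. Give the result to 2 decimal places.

d' = 0.71

H = 11/20 = 0.5500
FA = 7/25 = 0.2800
z(H) = 0.1257
z(FA) = -0.5828
d' = z(H) − z(FA) = 0.1257 − (-0.5828) = 0.7085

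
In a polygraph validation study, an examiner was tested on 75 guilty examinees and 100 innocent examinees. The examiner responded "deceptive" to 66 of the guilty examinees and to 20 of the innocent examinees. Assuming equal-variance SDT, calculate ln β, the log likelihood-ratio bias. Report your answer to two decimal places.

ln β = -0.34

H = 66/75 = 0.8800
FA = 20/100 = 0.2000
Φ⁻¹(H) = Φ⁻¹(0.8800) = 1.175
Φ⁻¹(FA) = Φ⁻¹(0.2000) = -0.842
ln β = −½·[z(H)² − z(FA)²] = −0.5 × (1.381 − 0.709) = -0.336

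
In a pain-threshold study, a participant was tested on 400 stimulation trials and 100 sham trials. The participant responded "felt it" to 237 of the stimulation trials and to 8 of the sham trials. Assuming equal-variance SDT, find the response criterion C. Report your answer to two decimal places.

C = 0.59

H = 237/400 = 0.5925
FA = 8/100 = 0.0800
z(H) = z(0.5925) = 0.234
z(FA) = z(0.0800) = -1.405
c = −½·[z(H) + z(FA)] = −0.5 × (0.234 + (-1.405)) = 0.5855
c > 0: the participant has a conservative response bias.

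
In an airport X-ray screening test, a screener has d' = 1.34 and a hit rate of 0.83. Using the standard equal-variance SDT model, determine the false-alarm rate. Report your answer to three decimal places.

z(hit rate) = z(0.83) = 0.9542
z(FA) = z(H) − d' = 0.9542 − 1.34 = -0.3858
false-alarm rate = Φ(-0.3858) = 0.3498

false-alarm rate = 0.350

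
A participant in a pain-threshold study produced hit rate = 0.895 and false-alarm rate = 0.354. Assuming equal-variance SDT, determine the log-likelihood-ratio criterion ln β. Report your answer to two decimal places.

ln β = -0.72

Φ⁻¹(H) = Φ⁻¹(0.895) = 1.254
Φ⁻¹(FA) = Φ⁻¹(0.354) = -0.375
ln β = −½·[z(H)² − z(FA)²] = −0.5 × (1.573 − 0.141) = -0.716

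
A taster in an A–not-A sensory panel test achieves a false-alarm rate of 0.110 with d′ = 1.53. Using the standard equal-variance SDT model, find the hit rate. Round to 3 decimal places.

z(false-alarm rate) = z(0.110) = -1.2265
z(H) = z(FA) + d' = -1.2265 + 1.53 = 0.3035
hit rate = Φ(0.3035) = 0.6192

hit rate = 0.619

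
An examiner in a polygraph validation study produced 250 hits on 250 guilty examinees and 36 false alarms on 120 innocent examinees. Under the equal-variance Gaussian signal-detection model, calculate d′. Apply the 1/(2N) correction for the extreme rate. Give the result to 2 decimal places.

d′ = 3.40

The hit rate is 250/250 = 1, so apply the 1/(2N) correction: H → 1 − 1/(2·250) = 0.99800.
z(H) = z(0.99800) = 2.878
z(FA) = z(0.30000) = -0.524
d' = 2.878 − (-0.524) = 3.402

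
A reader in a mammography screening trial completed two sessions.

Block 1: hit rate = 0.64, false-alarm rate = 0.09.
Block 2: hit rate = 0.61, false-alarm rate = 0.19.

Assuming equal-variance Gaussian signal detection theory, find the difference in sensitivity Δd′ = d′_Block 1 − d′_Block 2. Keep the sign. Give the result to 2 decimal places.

Δd′ = 0.54

Block 1: z(0.64) = 0.358, z(0.09) = -1.341, d' = 1.699
Block 2: z(0.61) = 0.279, z(0.19) = -0.878, d' = 1.157
Δd' = d'_Block 1 − d'_Block 2 = 1.699 − 1.157 = 0.542
Block 1 has the higher sensitivity.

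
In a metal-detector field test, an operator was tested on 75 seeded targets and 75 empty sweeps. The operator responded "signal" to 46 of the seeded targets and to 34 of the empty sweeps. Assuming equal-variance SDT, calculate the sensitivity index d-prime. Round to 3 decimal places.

d-prime = 0.405

H = 46/75 = 0.6133
FA = 34/75 = 0.4533
z(H) = 0.2879
z(FA) = -0.1173
d' = z(H) − z(FA) = 0.2879 − (-0.1173) = 0.4052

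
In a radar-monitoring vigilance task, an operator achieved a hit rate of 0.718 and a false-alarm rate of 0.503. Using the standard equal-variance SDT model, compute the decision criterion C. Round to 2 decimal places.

z(0.718) = 0.5769, z(0.503) = 0.0075
c = −½·[z(H) + z(FA)] = −0.5 × (0.5769 + 0.0075) = -0.2922
c < 0: the operator has a liberal response bias.

C = -0.29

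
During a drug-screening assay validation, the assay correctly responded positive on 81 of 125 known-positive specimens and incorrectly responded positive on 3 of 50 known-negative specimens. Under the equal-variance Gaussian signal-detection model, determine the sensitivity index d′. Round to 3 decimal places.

H = 81/125 = 0.6480
FA = 3/50 = 0.0600
Φ⁻¹(H) = 0.3799
Φ⁻¹(FA) = -1.5548
d' = z(H) − z(FA) = 0.3799 − (-1.5548) = 1.9347

d′ = 1.935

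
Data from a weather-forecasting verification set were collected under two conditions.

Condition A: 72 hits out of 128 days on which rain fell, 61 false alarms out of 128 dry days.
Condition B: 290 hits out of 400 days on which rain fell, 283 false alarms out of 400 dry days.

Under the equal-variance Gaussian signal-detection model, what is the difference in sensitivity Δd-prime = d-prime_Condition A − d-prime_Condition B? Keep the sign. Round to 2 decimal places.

Δd-prime = 0.16

Condition A: z(0.5625) = 0.157, z(0.4766) = -0.059, d' = 0.216
Condition B: z(0.7250) = 0.598, z(0.7075) = 0.546, d' = 0.052
Δd' = d'_Condition A − d'_Condition B = 0.216 − 0.052 = 0.164
Condition A has the higher sensitivity.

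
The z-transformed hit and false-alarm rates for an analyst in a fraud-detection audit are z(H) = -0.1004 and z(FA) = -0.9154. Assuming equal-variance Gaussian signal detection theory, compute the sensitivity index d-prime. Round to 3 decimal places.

d-prime = 0.815

d' = z(H) − z(FA) = -0.1004 − (-0.9154) = 0.8150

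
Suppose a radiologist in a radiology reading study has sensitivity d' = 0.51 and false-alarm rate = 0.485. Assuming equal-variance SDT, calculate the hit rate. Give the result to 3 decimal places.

hit rate = 0.682

z(false-alarm rate) = z(0.485) = -0.0376
z(H) = z(FA) + d' = -0.0376 + 0.51 = 0.4724
hit rate = Φ(0.4724) = 0.6817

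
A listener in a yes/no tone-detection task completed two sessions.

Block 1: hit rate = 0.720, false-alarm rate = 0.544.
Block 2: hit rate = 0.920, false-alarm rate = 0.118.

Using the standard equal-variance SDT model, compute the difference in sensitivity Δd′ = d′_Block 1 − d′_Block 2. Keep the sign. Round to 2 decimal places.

Δd′ = -2.12

Block 1: z(0.720) = 0.583, z(0.544) = 0.111, d' = 0.472
Block 2: z(0.920) = 1.405, z(0.118) = -1.185, d' = 2.590
Δd' = d'_Block 1 − d'_Block 2 = 0.472 − 2.590 = -2.118
Block 2 has the higher sensitivity.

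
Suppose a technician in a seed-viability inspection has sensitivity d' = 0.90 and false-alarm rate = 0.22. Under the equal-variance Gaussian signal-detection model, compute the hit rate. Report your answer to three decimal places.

hit rate = 0.551

z(false-alarm rate) = z(0.22) = -0.7722
z(H) = z(FA) + d' = -0.7722 + 0.90 = 0.1278
hit rate = Φ(0.1278) = 0.5508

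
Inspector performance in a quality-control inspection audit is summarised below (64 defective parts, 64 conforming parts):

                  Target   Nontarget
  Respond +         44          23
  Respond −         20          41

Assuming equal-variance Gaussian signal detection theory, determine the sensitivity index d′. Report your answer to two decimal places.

H = 44/64 = 0.6875
FA = 23/64 = 0.3594
z(H) = 0.4888
z(FA) = -0.3601
d' = z(H) − z(FA) = 0.4888 − (-0.3601) = 0.8489

d′ = 0.85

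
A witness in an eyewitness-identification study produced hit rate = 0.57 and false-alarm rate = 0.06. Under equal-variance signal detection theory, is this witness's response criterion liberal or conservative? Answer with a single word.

z(H) = 0.176, z(FA) = -1.555
c = −½·(z(H) + z(FA)) = 0.6895
c > 0 → conservative criterion (biased toward responding “no”).

conservative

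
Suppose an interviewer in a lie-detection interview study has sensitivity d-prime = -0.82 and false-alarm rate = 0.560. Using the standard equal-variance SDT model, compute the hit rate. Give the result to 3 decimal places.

z(false-alarm rate) = z(0.560) = 0.1510
z(H) = z(FA) + d' = 0.1510 + (-0.82) = -0.6690
hit rate = Φ(-0.6690) = 0.2517

hit rate = 0.252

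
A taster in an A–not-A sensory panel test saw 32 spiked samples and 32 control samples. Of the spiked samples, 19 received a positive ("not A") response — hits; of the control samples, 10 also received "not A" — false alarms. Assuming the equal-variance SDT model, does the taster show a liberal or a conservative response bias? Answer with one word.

conservative

z(H) = 0.237, z(FA) = -0.489
c = −½·(z(H) + z(FA)) = 0.126
c > 0 → conservative criterion (biased toward responding “no”).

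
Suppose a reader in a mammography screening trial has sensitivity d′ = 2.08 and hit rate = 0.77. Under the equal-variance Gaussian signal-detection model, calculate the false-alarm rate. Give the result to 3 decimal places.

z(hit rate) = z(0.77) = 0.7388
z(FA) = z(H) − d' = 0.7388 − 2.08 = -1.3412
false-alarm rate = Φ(-1.3412) = 0.0899

false-alarm rate = 0.090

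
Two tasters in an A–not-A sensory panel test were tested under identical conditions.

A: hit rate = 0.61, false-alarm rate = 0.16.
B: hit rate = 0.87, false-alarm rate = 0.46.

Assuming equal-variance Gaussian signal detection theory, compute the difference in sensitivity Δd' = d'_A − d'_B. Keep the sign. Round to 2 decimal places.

Δd' = 0.05

A: z(0.61) = 0.279, z(0.16) = -0.994, d' = 1.273
B: z(0.87) = 1.126, z(0.46) = -0.100, d' = 1.226
Δd' = d'_A − d'_B = 1.273 − 1.226 = 0.047
A has the higher sensitivity.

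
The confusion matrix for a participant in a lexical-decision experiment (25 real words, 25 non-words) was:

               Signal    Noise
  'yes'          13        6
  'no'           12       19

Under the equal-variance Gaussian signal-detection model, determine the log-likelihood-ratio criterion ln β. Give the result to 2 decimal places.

H = 13/25 = 0.5200
FA = 6/25 = 0.2400
Φ⁻¹(0.5200) = 0.050, Φ⁻¹(0.2400) = -0.706
ln β = −½·[z(H)² − z(FA)²] = −0.5 × (0.003 − 0.498) = 0.2475

ln β = 0.25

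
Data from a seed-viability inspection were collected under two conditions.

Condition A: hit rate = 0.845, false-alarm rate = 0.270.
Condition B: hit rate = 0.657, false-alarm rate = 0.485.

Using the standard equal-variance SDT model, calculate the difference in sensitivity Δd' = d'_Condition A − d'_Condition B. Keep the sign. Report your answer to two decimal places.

Δd' = 1.19

Condition A: z(0.845) = 1.015, z(0.270) = -0.613, d' = 1.628
Condition B: z(0.657) = 0.404, z(0.485) = -0.038, d' = 0.442
Δd' = d'_Condition A − d'_Condition B = 1.628 − 0.442 = 1.186
Condition A has the higher sensitivity.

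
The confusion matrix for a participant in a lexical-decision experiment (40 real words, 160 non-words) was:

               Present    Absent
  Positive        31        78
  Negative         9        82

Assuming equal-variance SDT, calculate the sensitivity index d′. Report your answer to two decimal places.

H = 31/40 = 0.7750
FA = 78/160 = 0.4875
z(H) = z(0.7750) = 0.755
z(FA) = z(0.4875) = -0.031
d' = z(H) − z(FA) = 0.755 − (-0.031) = 0.786

d′ = 0.79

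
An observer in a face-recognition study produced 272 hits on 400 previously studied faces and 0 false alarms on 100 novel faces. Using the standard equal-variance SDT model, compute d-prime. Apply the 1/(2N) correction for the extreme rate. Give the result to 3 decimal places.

The false-alarm rate is 0/100 = 0, so apply the 1/(2N) correction: FA → 1/(2·100) = 0.00500.
z(H) = z(0.68000) = 0.4677
z(FA) = z(0.00500) = -2.5758
d' = 0.4677 − (-2.5758) = 3.0435

d-prime = 3.044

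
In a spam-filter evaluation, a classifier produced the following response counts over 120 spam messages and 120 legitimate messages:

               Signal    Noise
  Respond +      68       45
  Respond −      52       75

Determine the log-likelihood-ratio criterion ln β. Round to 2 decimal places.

ln β = 0.04

H = 68/120 = 0.5667
FA = 45/120 = 0.3750
z(H) = 0.168
z(FA) = -0.319
ln β = −½·[z(H)² − z(FA)²] = −0.5 × (0.028 − 0.102) = 0.037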